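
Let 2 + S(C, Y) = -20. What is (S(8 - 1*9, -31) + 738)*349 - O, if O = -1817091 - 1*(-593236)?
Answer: 1473739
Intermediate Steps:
S(C, Y) = -22 (S(C, Y) = -2 - 20 = -22)
O = -1223855 (O = -1817091 + 593236 = -1223855)
(S(8 - 1*9, -31) + 738)*349 - O = (-22 + 738)*349 - 1*(-1223855) = 716*349 + 1223855 = 249884 + 1223855 = 1473739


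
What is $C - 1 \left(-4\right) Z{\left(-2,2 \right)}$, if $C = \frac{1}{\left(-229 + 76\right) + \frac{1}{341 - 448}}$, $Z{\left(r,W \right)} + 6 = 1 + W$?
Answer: $- \frac{196571}{16372} \approx -12.007$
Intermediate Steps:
$Z{\left(r,W \right)} = -5 + W$ ($Z{\left(r,W \right)} = -6 + \left(1 + W\right) = -5 + W$)
$C = - \frac{107}{16372}$ ($C = \frac{1}{-153 + \frac{1}{-107}} = \frac{1}{-153 - \frac{1}{107}} = \frac{1}{- \frac{16372}{107}} = - \frac{107}{16372} \approx -0.0065355$)
$C - 1 \left(-4\right) Z{\left(-2,2 \right)} = - \frac{107}{16372} - 1 \left(-4\right) \left(-5 + 2\right) = - \frac{107}{16372} - \left(-4\right) \left(-3\right) = - \frac{107}{16372} - 12 = - \frac{196571}{16372}$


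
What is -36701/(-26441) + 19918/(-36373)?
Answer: 808273635/961738493 ≈ 0.84043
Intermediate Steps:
-36701/(-26441) + 19918/(-36373) = -36701*(-1/26441) + 19918*(-1/36373) = 36701/26441 - 19918/36373 = 808273635/961738493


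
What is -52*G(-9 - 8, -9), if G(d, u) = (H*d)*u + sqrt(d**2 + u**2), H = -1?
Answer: 7956 - 52*sqrt(370) ≈ 6955.8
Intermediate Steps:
G(d, u) = sqrt(d**2 + u**2) - d*u (G(d, u) = (-d)*u + sqrt(d**2 + u**2) = -d*u + sqrt(d**2 + u**2) = sqrt(d**2 + u**2) - d*u)
-52*G(-9 - 8, -9) = -52*(sqrt((-9 - 8)**2 + (-9)**2) - 1*(-9 - 8)*(-9)) = -52*(sqrt((-17)**2 + 81) - 1*(-17)*(-9)) = -52*(sqrt(289 + 81) - 153) = -52*(sqrt(370) - 153) = -52*(-153 + sqrt(370)) = 7956 - 52*sqrt(370)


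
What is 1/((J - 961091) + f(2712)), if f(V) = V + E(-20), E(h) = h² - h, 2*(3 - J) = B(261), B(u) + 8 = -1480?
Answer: -1/957212 ≈ -1.0447e-6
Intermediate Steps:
B(u) = -1488 (B(u) = -8 - 1480 = -1488)
J = 747 (J = 3 - ½*(-1488) = 3 + 744 = 747)
f(V) = 420 + V (f(V) = V - 20*(-1 - 20) = V - 20*(-21) = V + 420 = 420 + V)
1/((J - 961091) + f(2712)) = 1/((747 - 961091) + (420 + 2712)) = 1/(-960344 + 3132) = 1/(-957212) = -1/957212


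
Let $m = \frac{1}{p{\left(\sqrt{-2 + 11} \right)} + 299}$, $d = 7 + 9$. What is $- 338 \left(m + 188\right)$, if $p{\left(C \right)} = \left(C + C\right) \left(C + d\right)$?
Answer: $- \frac{26244010}{413} \approx -63545.0$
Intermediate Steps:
$d = 16$
$p{\left(C \right)} = 2 C \left(16 + C\right)$ ($p{\left(C \right)} = \left(C + C\right) \left(C + 16\right) = 2 C \left(16 + C\right)$)
$m = \frac{1}{413}$ ($m = \frac{1}{2 \sqrt{-2 + 11} \left(16 + \sqrt{-2 + 11}\right) + 299} = \frac{1}{2 \sqrt{9} \left(16 + \sqrt{9}\right) + 299} = \frac{1}{2 \cdot 3 \left(16 + 3\right) + 299} = \frac{1}{2 \cdot 3 \cdot 19 + 299} = \frac{1}{114 + 299} = \frac{1}{413} \approx 0.0024213$)
$- 338 \left(m + 188\right) = - 338 \left(\frac{1}{413} + 188\right) = \left(-338\right) \frac{77645}{413} = - \frac{26244010}{413}$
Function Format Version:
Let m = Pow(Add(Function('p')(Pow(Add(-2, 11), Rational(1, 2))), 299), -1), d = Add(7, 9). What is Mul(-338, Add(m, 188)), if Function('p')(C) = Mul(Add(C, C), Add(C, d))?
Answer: Rational(-26244010, 413) ≈ -63545.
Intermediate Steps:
d = 16
Function('p')(C) = Mul(2, C, Add(16, C)) (Function('p')(C) = Mul(Add(C, C), Add(C, 16)) = Mul(Mul(2, C), Add(16, C)) = Mul(2, C, Add(16, C)))
m = Rational(1, 413) (m = Pow(Add(Mul(2, Pow(Add(-2, 11), Rational(1, 2)), Add(16, Pow(Add(-2, 11), Rational(1, 2)))), 299), -1) = Pow(Add(Mul(2, Pow(9, Rational(1, 2)), Add(16, Pow(9, Rational(1, 2)))), 299), -1) = Pow(Add(Mul(2, 3, Add(16, 3)), 299), -1) = Pow(Add(Mul(2, 3, 19), 299), -1) = Pow(Add(114, 299), -1) = Pow(413, -1) = Rational(1, 413) ≈ 0.0024213)
Mul(-338, Add(m, 188)) = Mul(-338, Add(Rational(1, 413), 188)) = Mul(-338, Rational(77645, 413)) = Rational(-26244010, 413)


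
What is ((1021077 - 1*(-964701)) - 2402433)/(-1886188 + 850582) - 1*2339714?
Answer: -807673813343/345202 ≈ -2.3397e+6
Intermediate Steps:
((1021077 - 1*(-964701)) - 2402433)/(-1886188 + 850582) - 1*2339714 = ((1021077 + 964701) - 2402433)/(-1035606) - 2339714 = (1985778 - 2402433)*(-1/1035606) - 2339714 = -416655*(-1/1035606) - 2339714 = 138885/345202 - 2339714 = -807673813343/345202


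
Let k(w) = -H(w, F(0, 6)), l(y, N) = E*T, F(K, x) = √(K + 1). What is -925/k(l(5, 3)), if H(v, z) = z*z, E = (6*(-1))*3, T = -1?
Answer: 925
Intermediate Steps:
F(K, x) = √(1 + K)
E = -18 (E = -6*3 = -18)
H(v, z) = z²
l(y, N) = 18 (l(y, N) = -18*(-1) = 18)
k(w) = -1 (k(w) = -(√(1 + 0))² = -(√1)² = -1*1² = -1*1 = -1)
-925/k(l(5, 3)) = -925/(-1) = -925*(-1) = 925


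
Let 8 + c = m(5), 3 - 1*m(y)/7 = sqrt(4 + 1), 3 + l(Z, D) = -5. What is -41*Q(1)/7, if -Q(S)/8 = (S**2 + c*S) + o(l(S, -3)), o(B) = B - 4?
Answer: 656/7 - 328*sqrt(5) ≈ -639.72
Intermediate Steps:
l(Z, D) = -8 (l(Z, D) = -3 - 5 = -8)
o(B) = -4 + B
m(y) = 21 - 7*sqrt(5) (m(y) = 21 - 7*sqrt(4 + 1) = 21 - 7*sqrt(5))
c = 13 - 7*sqrt(5) (c = -8 + (21 - 7*sqrt(5)) = 13 - 7*sqrt(5) ≈ -2.6525)
Q(S) = 96 - 8*S**2 - 8*S*(13 - 7*sqrt(5)) (Q(S) = -8*((S**2 + (13 - 7*sqrt(5))*S) + (-4 - 8)) = -8*((S**2 + S*(13 - 7*sqrt(5))) - 12) = -8*(-12 + S**2 + S*(13 - 7*sqrt(5))) = 96 - 8*S**2 - 8*S*(13 - 7*sqrt(5)))
-41*Q(1)/7 = -41*(96 - 8*1**2 - 8*1*(13 - 7*sqrt(5)))/7 = -41*(96 - 8*1 + (-104 + 56*sqrt(5)))*(1/7) = -41*(96 - 8 + (-104 + 56*sqrt(5)))*(1/7) = -41*(-16 + 56*sqrt(5))*(1/7) = (656 - 2296*sqrt(5))*(1/7) = 656/7 - 328*sqrt(5)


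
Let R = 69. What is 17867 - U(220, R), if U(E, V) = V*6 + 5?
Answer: 17448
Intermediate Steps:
U(E, V) = 5 + 6*V (U(E, V) = 6*V + 5 = 5 + 6*V)
17867 - U(220, R) = 17867 - (5 + 6*69) = 17867 - (5 + 414) = 17867 - 1*419 = 17867 - 419 = 17448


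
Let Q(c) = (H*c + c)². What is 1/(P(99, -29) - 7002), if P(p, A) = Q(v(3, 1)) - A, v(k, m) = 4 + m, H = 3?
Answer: -1/6573 ≈ -0.00015214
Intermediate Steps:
Q(c) = 16*c² (Q(c) = (3*c + c)² = (4*c)² = 16*c²)
P(p, A) = 400 - A (P(p, A) = 16*(4 + 1)² - A = 16*5² - A = 16*25 - A = 400 - A)
1/(P(99, -29) - 7002) = 1/((400 - 1*(-29)) - 7002) = 1/((400 + 29) - 7002) = 1/(429 - 7002) = 1/(-6573) = -1/6573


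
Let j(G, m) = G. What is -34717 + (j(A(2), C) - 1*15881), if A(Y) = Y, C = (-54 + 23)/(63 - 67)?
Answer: -50596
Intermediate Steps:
C = 31/4 (C = -31/(-4) = -31*(-¼) = 31/4 ≈ 7.7500)
-34717 + (j(A(2), C) - 1*15881) = -34717 + (2 - 1*15881) = -34717 + (2 - 15881) = -34717 - 15879 = -50596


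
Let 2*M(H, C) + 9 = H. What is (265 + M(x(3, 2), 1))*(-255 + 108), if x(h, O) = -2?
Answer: -76293/2 ≈ -38147.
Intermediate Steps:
M(H, C) = -9/2 + H/2
(265 + M(x(3, 2), 1))*(-255 + 108) = (265 + (-9/2 + (1/2)*(-2)))*(-255 + 108) = (265 + (-9/2 - 1))*(-147) = (265 - 11/2)*(-147) = (519/2)*(-147) = -76293/2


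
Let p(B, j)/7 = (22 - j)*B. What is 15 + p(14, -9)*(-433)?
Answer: -1315439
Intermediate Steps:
p(B, j) = 7*B*(22 - j) (p(B, j) = 7*((22 - j)*B) = 7*(B*(22 - j)) = 7*B*(22 - j))
15 + p(14, -9)*(-433) = 15 + (7*14*(22 - 1*(-9)))*(-433) = 15 + (7*14*(22 + 9))*(-433) = 15 + (7*14*31)*(-433) = 15 + 3038*(-433) = 15 - 1315454 = -1315439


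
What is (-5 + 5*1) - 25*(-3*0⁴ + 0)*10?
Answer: 0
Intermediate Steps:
(-5 + 5*1) - 25*(-3*0⁴ + 0)*10 = (-5 + 5) - 25*(-3*0 + 0)*10 = 0 - 25*(0 + 0)*10 = 0 - 0*10 = 0 - 25*0 = 0 + 0 = 0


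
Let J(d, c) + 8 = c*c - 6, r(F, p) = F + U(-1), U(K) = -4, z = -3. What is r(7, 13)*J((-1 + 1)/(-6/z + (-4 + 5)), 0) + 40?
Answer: -2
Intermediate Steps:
r(F, p) = -4 + F (r(F, p) = F - 4 = -4 + F)
J(d, c) = -14 + c² (J(d, c) = -8 + (c*c - 6) = -8 + (c² - 6) = -8 + (-6 + c²) = -14 + c²)
r(7, 13)*J((-1 + 1)/(-6/z + (-4 + 5)), 0) + 40 = (-4 + 7)*(-14 + 0²) + 40 = 3*(-14 + 0) + 40 = 3*(-14) + 40 = -42 + 40 = -2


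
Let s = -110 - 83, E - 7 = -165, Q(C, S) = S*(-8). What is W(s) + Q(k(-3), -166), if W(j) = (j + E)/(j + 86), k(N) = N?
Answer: 142447/107 ≈ 1331.3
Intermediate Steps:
Q(C, S) = -8*S
E = -158 (E = 7 - 165 = -158)
s = -193
W(j) = (-158 + j)/(86 + j) (W(j) = (j - 158)/(j + 86) = (-158 + j)/(86 + j))
W(s) + Q(k(-3), -166) = (-158 - 193)/(86 - 193) - 8*(-166) = -351/(-107) + 1328 = -1/107*(-351) + 1328 = 351/107 + 1328 = 142447/107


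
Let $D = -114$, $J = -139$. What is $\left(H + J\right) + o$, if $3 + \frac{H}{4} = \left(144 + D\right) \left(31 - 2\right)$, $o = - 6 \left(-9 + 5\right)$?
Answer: $3353$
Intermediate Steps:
$o = 24$ ($o = \left(-6\right) \left(-4\right) = 24$)
$H = 3468$ ($H = -12 + 4 \left(144 - 114\right) \left(31 - 2\right) = -12 + 4 \cdot 30 \cdot 29 = -12 + 4 \cdot 870 = -12 + 3480 = 3468$)
$\left(H + J\right) + o = \left(3468 - 139\right) + 24 = 3329 + 24 = 3353$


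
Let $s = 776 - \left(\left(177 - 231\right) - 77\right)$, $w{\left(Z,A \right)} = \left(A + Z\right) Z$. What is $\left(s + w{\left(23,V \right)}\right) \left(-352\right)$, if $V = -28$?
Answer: $-278784$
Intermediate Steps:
$w{\left(Z,A \right)} = Z \left(A + Z\right)$
$s = 907$ ($s = 776 - \left(-54 - 77\right) = 776 - -131 = 776 + 131 = 907$)
$\left(s + w{\left(23,V \right)}\right) \left(-352\right) = \left(907 + 23 \left(-28 + 23\right)\right) \left(-352\right) = \left(907 + 23 \left(-5\right)\right) \left(-352\right) = \left(907 - 115\right) \left(-352\right) = 792 \left(-352\right) = -278784$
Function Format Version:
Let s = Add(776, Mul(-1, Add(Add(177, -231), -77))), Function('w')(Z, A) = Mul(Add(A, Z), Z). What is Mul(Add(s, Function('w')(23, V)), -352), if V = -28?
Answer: -278784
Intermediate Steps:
Function('w')(Z, A) = Mul(Z, Add(A, Z))
s = 907 (s = Add(776, Mul(-1, Add(-54, -77))) = Add(776, Mul(-1, -131)) = Add(776, 131) = 907)
Mul(Add(s, Function('w')(23, V)), -352) = Mul(Add(907, Mul(23, Add(-28, 23))), -352) = Mul(Add(907, Mul(23, -5)), -352) = Mul(Add(907, -115), -352) = Mul(792, -352) = -278784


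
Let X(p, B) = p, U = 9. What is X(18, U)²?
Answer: 324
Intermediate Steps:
X(18, U)² = 18² = 324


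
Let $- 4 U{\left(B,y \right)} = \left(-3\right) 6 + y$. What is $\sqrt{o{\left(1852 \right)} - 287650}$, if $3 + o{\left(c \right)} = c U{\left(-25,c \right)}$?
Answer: $11 i \sqrt{9395} \approx 1066.2 i$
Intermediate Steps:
$U{\left(B,y \right)} = \frac{9}{2} - \frac{y}{4}$ ($U{\left(B,y \right)} = - \frac{\left(-3\right) 6 + y}{4} = - \frac{-18 + y}{4} = \frac{9}{2} - \frac{y}{4}$)
$o{\left(c \right)} = -3 + c \left(\frac{9}{2} - \frac{c}{4}\right)$
$\sqrt{o{\left(1852 \right)} - 287650} = \sqrt{\left(-3 - 463 \left(-18 + 1852\right)\right) - 287650} = \sqrt{\left(-3 - 463 \cdot 1834\right) - 287650} = \sqrt{\left(-3 - 849142\right) - 287650} = \sqrt{-849145 - 287650} = \sqrt{-1136795} = 11 i \sqrt{9395}$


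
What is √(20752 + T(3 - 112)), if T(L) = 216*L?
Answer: 2*I*√698 ≈ 52.839*I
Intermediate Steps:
√(20752 + T(3 - 112)) = √(20752 + 216*(3 - 112)) = √(20752 + 216*(-109)) = √(20752 - 23544) = √(-2792) = 2*I*√698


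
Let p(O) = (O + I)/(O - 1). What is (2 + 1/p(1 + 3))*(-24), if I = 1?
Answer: -312/5 ≈ -62.400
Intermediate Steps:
p(O) = (1 + O)/(-1 + O) (p(O) = (O + 1)/(O - 1) = (1 + O)/(-1 + O))
(2 + 1/p(1 + 3))*(-24) = (2 + 1/((1 + (1 + 3))/(-1 + (1 + 3))))*(-24) = (2 + 1/((1 + 4)/(-1 + 4)))*(-24) = (2 + 1/(5/3))*(-24) = (2 + ⅗)*(-24) = (13/5)*(-24) = -312/5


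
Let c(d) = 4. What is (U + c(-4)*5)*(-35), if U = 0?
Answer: -700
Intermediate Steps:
(U + c(-4)*5)*(-35) = (0 + 4*5)*(-35) = (0 + 20)*(-35) = 20*(-35) = -700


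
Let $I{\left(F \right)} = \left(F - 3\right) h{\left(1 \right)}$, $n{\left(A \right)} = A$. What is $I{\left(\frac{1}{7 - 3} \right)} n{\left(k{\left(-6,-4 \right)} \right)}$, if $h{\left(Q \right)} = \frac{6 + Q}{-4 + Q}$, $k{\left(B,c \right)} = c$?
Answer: $- \frac{77}{3} \approx -25.667$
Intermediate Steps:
$h{\left(Q \right)} = \frac{6 + Q}{-4 + Q}$
$I{\left(F \right)} = 7 - \frac{7 F}{3}$ ($I{\left(F \right)} = \left(F - 3\right) \frac{6 + 1}{-4 + 1} = \left(-3 + F\right) \frac{1}{-3} \cdot 7 = \left(-3 + F\right) \left(\left(- \frac{1}{3}\right) 7\right) = \left(-3 + F\right) \left(- \frac{7}{3}\right) = 7 - \frac{7 F}{3}$)
$I{\left(\frac{1}{7 - 3} \right)} n{\left(k{\left(-6,-4 \right)} \right)} = \left(7 - \frac{7}{3 \left(7 - 3\right)}\right) \left(-4\right) = \left(7 - \frac{7}{3 \cdot 4}\right) \left(-4\right) = \left(7 - \frac{7}{12}\right) \left(-4\right) = \frac{77}{12} \left(-4\right) = - \frac{77}{3}$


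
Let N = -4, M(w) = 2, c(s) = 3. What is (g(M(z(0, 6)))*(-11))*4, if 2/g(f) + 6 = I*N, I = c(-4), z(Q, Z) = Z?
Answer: 44/9 ≈ 4.8889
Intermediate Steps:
I = 3
g(f) = -⅑ (g(f) = 2/(-6 + 3*(-4)) = 2/(-6 - 12) = 2/(-18) = 2*(-1/18) = -⅑)
(g(M(z(0, 6)))*(-11))*4 = -⅑*(-11)*4 = (11/9)*4 = 44/9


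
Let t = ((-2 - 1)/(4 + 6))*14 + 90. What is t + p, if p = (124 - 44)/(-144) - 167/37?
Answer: 134417/1665 ≈ 80.731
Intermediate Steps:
p = -1688/333 (p = 80*(-1/144) - 167*1/37 = -5/9 - 167/37 = -1688/333 ≈ -5.0691)
t = 429/5 (t = -3/10*14 + 90 = -21/5 + 90 = 429/5 ≈ 85.800)
t + p = 429/5 - 1688/333 = 134417/1665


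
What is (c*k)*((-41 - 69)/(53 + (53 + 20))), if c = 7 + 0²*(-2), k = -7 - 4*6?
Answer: 1705/9 ≈ 189.44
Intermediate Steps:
k = -31 (k = -7 - 24 = -31)
c = 7 (c = 7 + 0*(-2) = 7 + 0 = 7)
(c*k)*((-41 - 69)/(53 + (53 + 20))) = (7*(-31))*((-41 - 69)/(53 + (53 + 20))) = -(-23870)/(53 + 73) = -(-23870)/126 = -217*(-55/63) = 1705/9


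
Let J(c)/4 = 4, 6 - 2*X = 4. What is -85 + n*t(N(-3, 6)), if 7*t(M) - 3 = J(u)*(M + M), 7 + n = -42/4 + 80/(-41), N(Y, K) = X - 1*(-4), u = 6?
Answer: -308775/574 ≈ -537.94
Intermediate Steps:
X = 1 (X = 3 - 1/2*4 = 3 - 2 = 1)
J(c) = 16 (J(c) = 4*4 = 16)
N(Y, K) = 5 (N(Y, K) = 1 - 1*(-4) = 1 + 4 = 5)
n = -1595/82 (n = -7 + (-42/4 + 80/(-41)) = -7 + (-42*1/4 + 80*(-1/41)) = -7 + (-21/2 - 80/41) = -7 - 1021/82 = -1595/82 ≈ -19.451)
t(M) = 3/7 + 32*M/7 (t(M) = 3/7 + (16*(M + M))/7 = 3/7 + (16*(2*M))/7 = 3/7 + (32*M)/7 = 3/7 + 32*M/7)
-85 + n*t(N(-3, 6)) = -85 - 1595*(3/7 + (32/7)*5)/82 = -85 - 1595*(3/7 + 160/7)/82 = -85 - 1595/82*163/7 = -85 - 259985/574 = -308775/574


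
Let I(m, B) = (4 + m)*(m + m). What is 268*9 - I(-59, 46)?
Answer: -4078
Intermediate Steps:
I(m, B) = 2*m*(4 + m) (I(m, B) = (4 + m)*(2*m) = 2*m*(4 + m))
268*9 - I(-59, 46) = 268*9 - 2*(-59)*(4 - 59) = 2412 - 2*(-59)*(-55) = 2412 - 1*6490 = 2412 - 6490 = -4078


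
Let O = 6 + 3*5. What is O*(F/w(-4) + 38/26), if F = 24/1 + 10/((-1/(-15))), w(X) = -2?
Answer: -23352/13 ≈ -1796.3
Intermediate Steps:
O = 21 (O = 6 + 15 = 21)
F = 174 (F = 24*1 + 10/((-1*(-1/15))) = 24 + 10/(1/15) = 24 + 10*15 = 24 + 150 = 174)
O*(F/w(-4) + 38/26) = 21*(174/(-2) + 38/26) = 21*(174*(-½) + 38*(1/26)) = 21*(-87 + 19/13) = 21*(-1112/13) = -23352/13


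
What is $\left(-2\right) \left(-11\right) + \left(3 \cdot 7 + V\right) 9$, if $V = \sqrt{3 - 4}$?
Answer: $211 + 9 i \approx 211.0 + 9.0 i$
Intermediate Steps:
$V = i$ ($V = \sqrt{-1} = i \approx 1.0 i$)
$\left(-2\right) \left(-11\right) + \left(3 \cdot 7 + V\right) 9 = \left(-2\right) \left(-11\right) + \left(3 \cdot 7 + i\right) 9 = 22 + \left(21 + i\right) 9 = 22 + \left(189 + 9 i\right) = 211 + 9 i$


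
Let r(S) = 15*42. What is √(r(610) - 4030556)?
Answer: I*√4029926 ≈ 2007.5*I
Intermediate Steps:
r(S) = 630
√(r(610) - 4030556) = √(630 - 4030556) = √(-4029926) = I*√4029926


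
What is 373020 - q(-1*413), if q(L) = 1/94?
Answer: 35063879/94 ≈ 3.7302e+5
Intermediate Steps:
q(L) = 1/94
373020 - q(-1*413) = 373020 - 1*1/94 = 373020 - 1/94 = 35063879/94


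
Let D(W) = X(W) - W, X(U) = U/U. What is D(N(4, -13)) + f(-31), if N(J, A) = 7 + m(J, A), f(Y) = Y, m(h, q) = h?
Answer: -41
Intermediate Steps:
X(U) = 1
N(J, A) = 7 + J
D(W) = 1 - W
D(N(4, -13)) + f(-31) = (1 - (7 + 4)) - 31 = (1 - 1*11) - 31 = (1 - 11) - 31 = -10 - 31 = -41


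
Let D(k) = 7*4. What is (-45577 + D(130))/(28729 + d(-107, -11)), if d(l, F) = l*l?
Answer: -45549/40178 ≈ -1.1337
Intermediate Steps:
d(l, F) = l**2
D(k) = 28
(-45577 + D(130))/(28729 + d(-107, -11)) = (-45577 + 28)/(28729 + (-107)**2) = -45549/(28729 + 11449) = -45549/40178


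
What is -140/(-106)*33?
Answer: 2310/53 ≈ 43.585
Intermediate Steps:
-140/(-106)*33 = -140*(-1/106)*33 = (70/53)*33 = 2310/53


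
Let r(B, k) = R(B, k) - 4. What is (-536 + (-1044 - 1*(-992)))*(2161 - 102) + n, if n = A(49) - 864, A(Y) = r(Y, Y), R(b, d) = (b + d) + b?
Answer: -1211413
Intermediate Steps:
R(b, d) = d + 2*b
r(B, k) = -4 + k + 2*B (r(B, k) = (k + 2*B) - 4 = -4 + k + 2*B)
A(Y) = -4 + 3*Y (A(Y) = -4 + Y + 2*Y = -4 + 3*Y)
n = -721 (n = (-4 + 3*49) - 864 = (-4 + 147) - 864 = 143 - 864 = -721)
(-536 + (-1044 - 1*(-992)))*(2161 - 102) + n = (-536 + (-1044 - 1*(-992)))*(2161 - 102) - 721 = (-536 + (-1044 + 992))*2059 - 721 = (-536 - 52)*2059 - 721 = -588*2059 - 721 = -1210692 - 721 = -1211413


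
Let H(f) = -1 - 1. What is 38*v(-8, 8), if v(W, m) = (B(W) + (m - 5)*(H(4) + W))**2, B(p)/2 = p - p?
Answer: 34200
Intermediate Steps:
H(f) = -2
B(p) = 0 (B(p) = 2*(p - p) = 2*0 = 0)
v(W, m) = (-5 + m)**2*(-2 + W)**2 (v(W, m) = (0 + (m - 5)*(-2 + W))**2 = (0 + (-5 + m)*(-2 + W))**2 = ((-5 + m)*(-2 + W))**2 = (-5 + m)**2*(-2 + W)**2)
38*v(-8, 8) = 38*(10 - 5*(-8) - 2*8 - 8*8)**2 = 38*(10 + 40 - 16 - 64)**2 = 38*(-30)**2 = 38*900 = 34200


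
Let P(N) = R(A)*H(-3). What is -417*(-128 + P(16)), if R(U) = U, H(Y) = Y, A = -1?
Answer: 52125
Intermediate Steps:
P(N) = 3 (P(N) = -1*(-3) = 3)
-417*(-128 + P(16)) = -417*(-128 + 3) = -417*(-125) = 52125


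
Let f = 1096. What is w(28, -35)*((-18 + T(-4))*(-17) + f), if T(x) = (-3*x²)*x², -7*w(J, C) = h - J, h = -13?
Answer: 592778/7 ≈ 84683.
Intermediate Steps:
w(J, C) = 13/7 + J/7 (w(J, C) = -(-13 - J)/7 = 13/7 + J/7)
T(x) = -3*x⁴
w(28, -35)*((-18 + T(-4))*(-17) + f) = (13/7 + (⅐)*28)*((-18 - 3*(-4)⁴)*(-17) + 1096) = (13/7 + 4)*((-18 - 3*256)*(-17) + 1096) = 41*((-18 - 768)*(-17) + 1096)/7 = 41*(-786*(-17) + 1096)/7 = 41*(13362 + 1096)/7 = (41/7)*14458 = 592778/7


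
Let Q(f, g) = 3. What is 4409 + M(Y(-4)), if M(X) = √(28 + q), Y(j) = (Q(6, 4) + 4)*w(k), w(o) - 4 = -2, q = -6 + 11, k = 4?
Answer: 4409 + √33 ≈ 4414.7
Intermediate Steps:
q = 5
w(o) = 2 (w(o) = 4 - 2 = 2)
Y(j) = 14 (Y(j) = (3 + 4)*2 = 7*2 = 14)
M(X) = √33 (M(X) = √(28 + 5) = √33)
4409 + M(Y(-4)) = 4409 + √33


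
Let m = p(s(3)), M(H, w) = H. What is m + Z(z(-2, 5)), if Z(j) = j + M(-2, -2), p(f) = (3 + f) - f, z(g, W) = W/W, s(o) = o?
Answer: 2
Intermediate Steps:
z(g, W) = 1
p(f) = 3
m = 3
Z(j) = -2 + j (Z(j) = j - 2 = -2 + j)
m + Z(z(-2, 5)) = 3 + (-2 + 1) = 3 - 1 = 2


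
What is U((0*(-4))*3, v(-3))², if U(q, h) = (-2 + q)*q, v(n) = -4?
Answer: 0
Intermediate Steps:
U(q, h) = q*(-2 + q)
U((0*(-4))*3, v(-3))² = (((0*(-4))*3)*(-2 + (0*(-4))*3))² = ((0*3)*(-2 + 0*3))² = (0*(-2 + 0))² = (0*(-2))² = 0² = 0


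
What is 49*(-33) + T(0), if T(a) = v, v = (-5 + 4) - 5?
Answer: -1623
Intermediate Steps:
v = -6 (v = -1 - 5 = -6)
T(a) = -6
49*(-33) + T(0) = 49*(-33) - 6 = -1617 - 6 = -1623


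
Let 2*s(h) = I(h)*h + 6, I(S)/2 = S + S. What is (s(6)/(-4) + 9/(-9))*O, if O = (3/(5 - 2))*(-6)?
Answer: 237/2 ≈ 118.50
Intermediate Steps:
I(S) = 4*S (I(S) = 2*(S + S) = 2*(2*S) = 4*S)
s(h) = 3 + 2*h² (s(h) = ((4*h)*h + 6)/2 = (4*h² + 6)/2 = (6 + 4*h²)/2 = 3 + 2*h²)
O = -6 (O = (3/3)*(-6) = ((⅓)*3)*(-6) = 1*(-6) = -6)
(s(6)/(-4) + 9/(-9))*O = ((3 + 2*6²)/(-4) + 9/(-9))*(-6) = ((3 + 2*36)*(-¼) + 9*(-⅑))*(-6) = ((3 + 72)*(-¼) - 1)*(-6) = (75*(-¼) - 1)*(-6) = (-75/4 - 1)*(-6) = -79/4*(-6) = 237/2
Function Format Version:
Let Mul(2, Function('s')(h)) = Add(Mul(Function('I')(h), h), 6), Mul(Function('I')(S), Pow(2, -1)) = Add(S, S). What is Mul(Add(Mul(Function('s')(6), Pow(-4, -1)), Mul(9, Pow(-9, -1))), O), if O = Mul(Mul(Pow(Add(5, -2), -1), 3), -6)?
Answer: Rational(237, 2) ≈ 118.50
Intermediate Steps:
Function('I')(S) = Mul(4, S) (Function('I')(S) = Mul(2, Add(S, S)) = Mul(2, Mul(2, S)) = Mul(4, S))
Function('s')(h) = Add(3, Mul(2, Pow(h, 2))) (Function('s')(h) = Mul(Rational(1, 2), Add(Mul(Mul(4, h), h), 6)) = Mul(Rational(1, 2), Add(Mul(4, Pow(h, 2)), 6)) = Mul(Rational(1, 2), Add(6, Mul(4, Pow(h, 2)))) = Add(3, Mul(2, Pow(h, 2))))
O = -6 (O = Mul(Mul(Pow(3, -1), 3), -6) = Mul(Mul(Rational(1, 3), 3), -6) = Mul(1, -6) = -6)
Mul(Add(Mul(Function('s')(6), Pow(-4, -1)), Mul(9, Pow(-9, -1))), O) = Mul(Add(Mul(Add(3, Mul(2, Pow(6, 2))), Pow(-4, -1)), Mul(9, Pow(-9, -1))), -6) = Mul(Add(Mul(Add(3, Mul(2, 36)), Rational(-1, 4)), Mul(9, Rational(-1, 9))), -6) = Mul(Add(Mul(Add(3, 72), Rational(-1, 4)), -1), -6) = Mul(Add(Mul(75, Rational(-1, 4)), -1), -6) = Mul(Add(Rational(-75, 4), -1), -6) = Mul(Rational(-79, 4), -6) = Rational(237, 2)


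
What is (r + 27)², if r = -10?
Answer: 289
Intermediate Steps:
(r + 27)² = (-10 + 27)² = 17² = 289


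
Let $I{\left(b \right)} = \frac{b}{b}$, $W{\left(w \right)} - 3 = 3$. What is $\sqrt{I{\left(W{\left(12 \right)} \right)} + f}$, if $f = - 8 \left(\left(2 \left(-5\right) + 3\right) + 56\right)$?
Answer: $i \sqrt{391} \approx 19.774 i$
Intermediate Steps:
$W{\left(w \right)} = 6$ ($W{\left(w \right)} = 3 + 3 = 6$)
$I{\left(b \right)} = 1$
$f = -392$ ($f = - 8 \left(\left(-10 + 3\right) + 56\right) = - 8 \left(-7 + 56\right) = \left(-8\right) 49 = -392$)
$\sqrt{I{\left(W{\left(12 \right)} \right)} + f} = \sqrt{1 - 392} = \sqrt{-391} = i \sqrt{391}$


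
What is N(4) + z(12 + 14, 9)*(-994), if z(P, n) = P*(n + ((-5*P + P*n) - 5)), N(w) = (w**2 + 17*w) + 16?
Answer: -2791052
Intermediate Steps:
N(w) = 16 + w**2 + 17*w
z(P, n) = P*(-5 + n - 5*P + P*n) (z(P, n) = P*(n + (-5 - 5*P + P*n)) = P*(-5 + n - 5*P + P*n))
N(4) + z(12 + 14, 9)*(-994) = (16 + 4**2 + 17*4) + ((12 + 14)*(-5 + 9 - 5*(12 + 14) + (12 + 14)*9))*(-994) = (16 + 16 + 68) + (26*(-5 + 9 - 5*26 + 26*9))*(-994) = 100 + (26*(-5 + 9 - 130 + 234))*(-994) = 100 + (26*108)*(-994) = 100 + 2808*(-994) = 100 - 2791152 = -2791052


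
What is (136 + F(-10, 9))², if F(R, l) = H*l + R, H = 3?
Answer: 23409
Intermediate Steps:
F(R, l) = R + 3*l (F(R, l) = 3*l + R = R + 3*l)
(136 + F(-10, 9))² = (136 + (-10 + 3*9))² = (136 + (-10 + 27))² = (136 + 17)² = 153² = 23409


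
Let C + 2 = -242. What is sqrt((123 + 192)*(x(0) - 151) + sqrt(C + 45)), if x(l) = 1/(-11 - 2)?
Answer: sqrt(-8042580 + 169*I*sqrt(199))/13 ≈ 0.032333 + 218.15*I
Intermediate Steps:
C = -244 (C = -2 - 242 = -244)
x(l) = -1/13 (x(l) = 1/(-13) = -1/13)
sqrt((123 + 192)*(x(0) - 151) + sqrt(C + 45)) = sqrt((123 + 192)*(-1/13 - 151) + sqrt(-244 + 45)) = sqrt(315*(-1964/13) + sqrt(-199)) = sqrt(-618660/13 + I*sqrt(199))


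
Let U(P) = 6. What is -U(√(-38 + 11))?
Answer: -6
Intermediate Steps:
-U(√(-38 + 11)) = -1*6 = -6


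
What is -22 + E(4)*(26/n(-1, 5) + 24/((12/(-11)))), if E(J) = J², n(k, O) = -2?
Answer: -582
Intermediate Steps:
-22 + E(4)*(26/n(-1, 5) + 24/((12/(-11)))) = -22 + 4²*(26/(-2) + 24/((12/(-11)))) = -22 + 16*(26*(-½) + 24/((12*(-1/11)))) = -22 + 16*(-13 + 24/(-12/11)) = -22 + 16*(-13 + 24*(-11/12)) = -22 + 16*(-13 - 22) = -22 + 16*(-35) = -22 - 560 = -582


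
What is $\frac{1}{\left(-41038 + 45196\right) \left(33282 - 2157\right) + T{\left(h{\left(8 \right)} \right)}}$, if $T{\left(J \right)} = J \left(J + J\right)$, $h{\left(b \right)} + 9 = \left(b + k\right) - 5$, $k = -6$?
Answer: $\frac{1}{129418038} \approx 7.7269 \cdot 10^{-9}$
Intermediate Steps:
$h{\left(b \right)} = -20 + b$ ($h{\left(b \right)} = -9 + \left(\left(b - 6\right) - 5\right) = -9 + \left(\left(-6 + b\right) - 5\right) = -9 + \left(-11 + b\right) = -20 + b$)
$T{\left(J \right)} = 2 J^{2}$ ($T{\left(J \right)} = J 2 J = 2 J^{2}$)
$\frac{1}{\left(-41038 + 45196\right) \left(33282 - 2157\right) + T{\left(h{\left(8 \right)} \right)}} = \frac{1}{\left(-41038 + 45196\right) \left(33282 - 2157\right) + 2 \left(-20 + 8\right)^{2}} = \frac{1}{4158 \cdot 31125 + 2 \left(-12\right)^{2}} = \frac{1}{129417750 + 2 \cdot 144} = \frac{1}{129417750 + 288} = \frac{1}{129418038}$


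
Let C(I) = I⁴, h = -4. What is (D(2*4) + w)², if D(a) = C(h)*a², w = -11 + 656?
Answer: 289986841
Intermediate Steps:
w = 645
D(a) = 256*a² (D(a) = (-4)⁴*a² = 256*a²)
(D(2*4) + w)² = (256*(2*4)² + 645)² = (256*8² + 645)² = (256*64 + 645)² = (16384 + 645)² = 17029² = 289986841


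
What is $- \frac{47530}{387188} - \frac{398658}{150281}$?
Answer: $- \frac{80749224817}{29093499914} \approx -2.7755$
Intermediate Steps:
$- \frac{47530}{387188} - \frac{398658}{150281} = \left(-47530\right) \frac{1}{387188} - \frac{398658}{150281} = - \frac{23765}{193594} - \frac{398658}{150281} = - \frac{80749224817}{29093499914}$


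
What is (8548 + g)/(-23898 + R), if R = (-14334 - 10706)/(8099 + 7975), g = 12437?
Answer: -168656445/192080746 ≈ -0.87805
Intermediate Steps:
R = -12520/8037 (R = -25040/16074 = -25040*1/16074 = -12520/8037 ≈ -1.5578)
(8548 + g)/(-23898 + R) = (8548 + 12437)/(-23898 - 12520/8037) = 20985/(-192080746/8037) = 20985*(-8037/192080746) = -168656445/192080746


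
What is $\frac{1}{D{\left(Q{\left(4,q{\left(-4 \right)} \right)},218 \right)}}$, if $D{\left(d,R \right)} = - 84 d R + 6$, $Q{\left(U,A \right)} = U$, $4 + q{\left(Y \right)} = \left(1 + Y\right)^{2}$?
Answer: $- \frac{1}{73242} \approx -1.3653 \cdot 10^{-5}$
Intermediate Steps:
$q{\left(Y \right)} = -4 + \left(1 + Y\right)^{2}$
$D{\left(d,R \right)} = 6 - 84 R d$ ($D{\left(d,R \right)} = - 84 R d + 6 = 6 - 84 R d$)
$\frac{1}{D{\left(Q{\left(4,q{\left(-4 \right)} \right)},218 \right)}} = \frac{1}{6 - 18312 \cdot 4} = \frac{1}{6 - 73248} = \frac{1}{-73242} = - \frac{1}{73242}$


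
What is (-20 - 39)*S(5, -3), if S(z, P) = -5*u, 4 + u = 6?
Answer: 590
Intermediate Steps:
u = 2 (u = -4 + 6 = 2)
S(z, P) = -10 (S(z, P) = -5*2 = -10)
(-20 - 39)*S(5, -3) = (-20 - 39)*(-10) = -59*(-10) = 590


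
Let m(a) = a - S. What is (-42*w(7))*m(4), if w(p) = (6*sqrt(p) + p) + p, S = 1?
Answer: -1764 - 756*sqrt(7) ≈ -3764.2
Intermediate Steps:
m(a) = -1 + a (m(a) = a - 1*1 = a - 1 = -1 + a)
w(p) = 2*p + 6*sqrt(p) (w(p) = (p + 6*sqrt(p)) + p = 2*p + 6*sqrt(p))
(-42*w(7))*m(4) = (-42*(2*7 + 6*sqrt(7)))*(-1 + 4) = -42*(14 + 6*sqrt(7))*3 = (-588 - 252*sqrt(7))*3 = -1764 - 756*sqrt(7)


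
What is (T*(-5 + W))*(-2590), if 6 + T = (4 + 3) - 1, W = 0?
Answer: 0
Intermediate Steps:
T = 0 (T = -6 + ((4 + 3) - 1) = -6 + (7 - 1) = -6 + 6 = 0)
(T*(-5 + W))*(-2590) = (0*(-5 + 0))*(-2590) = (0*(-5))*(-2590) = 0*(-2590) = 0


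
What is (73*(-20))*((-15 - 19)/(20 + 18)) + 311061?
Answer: 5934979/19 ≈ 3.1237e+5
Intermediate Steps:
(73*(-20))*((-15 - 19)/(20 + 18)) + 311061 = -(-49640)/38 + 311061 = -1460*(-17/19) + 311061 = 24820/19 + 311061 = 5934979/19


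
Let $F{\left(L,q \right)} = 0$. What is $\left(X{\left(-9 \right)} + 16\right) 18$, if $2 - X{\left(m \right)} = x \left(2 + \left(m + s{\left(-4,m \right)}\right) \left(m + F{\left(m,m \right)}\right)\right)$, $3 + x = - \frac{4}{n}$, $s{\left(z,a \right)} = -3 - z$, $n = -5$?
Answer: $\frac{16272}{5} \approx 3254.4$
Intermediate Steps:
$x = - \frac{11}{5}$ ($x = -3 - \frac{4}{-5} = -3 - - \frac{4}{5} = -3 + \frac{4}{5} = - \frac{11}{5} \approx -2.2$)
$X{\left(m \right)} = \frac{32}{5} + \frac{11 m \left(1 + m\right)}{5}$ ($X{\left(m \right)} = 2 - - \frac{11 \left(2 + \left(m - -1\right) \left(m + 0\right)\right)}{5} = 2 - - \frac{11 \left(2 + \left(m + \left(-3 + 4\right)\right) m\right)}{5} = 2 - - \frac{11 \left(2 + \left(m + 1\right) m\right)}{5} = 2 - - \frac{11 \left(2 + \left(1 + m\right) m\right)}{5} = 2 - - \frac{11 \left(2 + m \left(1 + m\right)\right)}{5} = 2 - \left(- \frac{22}{5} - \frac{11 m \left(1 + m\right)}{5}\right) = 2 + \left(\frac{22}{5} + \frac{11 m \left(1 + m\right)}{5}\right) = \frac{32}{5} + \frac{11 m \left(1 + m\right)}{5}$)
$\left(X{\left(-9 \right)} + 16\right) 18 = \left(\left(\frac{32}{5} + \frac{11}{5} \left(-9\right) + \frac{11 \left(-9\right)^{2}}{5}\right) + 16\right) 18 = \left(\left(\frac{32}{5} - \frac{99}{5} + \frac{11}{5} \cdot 81\right) + 16\right) 18 = \left(\left(\frac{32}{5} - \frac{99}{5} + \frac{891}{5}\right) + 16\right) 18 = \left(\frac{824}{5} + 16\right) 18 = \frac{904}{5} \cdot 18 = \frac{16272}{5}$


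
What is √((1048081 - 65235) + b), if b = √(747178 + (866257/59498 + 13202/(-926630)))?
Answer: √(746866415670976150798737400 + 27566315870*√567792938097201817355404790)/27566315870 ≈ 991.82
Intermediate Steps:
b = √567792938097201817355404790/27566315870 (b = √(747178 + (866257*(1/59498) + 13202*(-1/926630))) = √(747178 + (866257/59498 - 6601/463315)) = √(747178 + 400957115657/27566315870) = √(20597345716230517/27566315870) = √567792938097201817355404790/27566315870 ≈ 864.40)
√((1048081 - 65235) + b) = √((1048081 - 65235) + √567792938097201817355404790/27566315870) = √(982846 + √567792938097201817355404790/27566315870)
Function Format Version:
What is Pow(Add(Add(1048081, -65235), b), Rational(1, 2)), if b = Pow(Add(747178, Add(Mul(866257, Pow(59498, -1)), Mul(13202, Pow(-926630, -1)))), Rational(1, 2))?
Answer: Mul(Rational(1, 27566315870), Pow(Add(746866415670976150798737400, Mul(27566315870, Pow(567792938097201817355404790, Rational(1, 2)))), Rational(1, 2))) ≈ 991.82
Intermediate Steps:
b = Mul(Rational(1, 27566315870), Pow(567792938097201817355404790, Rational(1, 2))) (b = Pow(Add(747178, Add(Mul(866257, Rational(1, 59498)), Mul(13202, Rational(-1, 926630)))), Rational(1, 2)) = Pow(Add(747178, Add(Rational(866257, 59498), Rational(-6601, 463315))), Rational(1, 2)) = Pow(Add(747178, Rational(400957115657, 27566315870)), Rational(1, 2)) = Pow(Rational(20597345716230517, 27566315870), Rational(1, 2)) = Mul(Rational(1, 27566315870), Pow(567792938097201817355404790, Rational(1, 2))) ≈ 864.40)
Pow(Add(Add(1048081, -65235), b), Rational(1, 2)) = Pow(Add(Add(1048081, -65235), Mul(Rational(1, 27566315870), Pow(567792938097201817355404790, Rational(1, 2)))), Rational(1, 2)) = Pow(Add(982846, Mul(Rational(1, 27566315870), Pow(567792938097201817355404790, Rational(1, 2)))), Rational(1, 2))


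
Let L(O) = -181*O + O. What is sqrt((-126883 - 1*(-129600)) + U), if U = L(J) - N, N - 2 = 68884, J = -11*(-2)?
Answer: I*sqrt(70129) ≈ 264.82*I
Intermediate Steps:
J = 22
L(O) = -180*O
N = 68886 (N = 2 + 68884 = 68886)
U = -72846 (U = -180*22 - 1*68886 = -3960 - 68886 = -72846)
sqrt((-126883 - 1*(-129600)) + U) = sqrt((-126883 - 1*(-129600)) - 72846) = sqrt((-126883 + 129600) - 72846) = sqrt(2717 - 72846) = sqrt(-70129) = I*sqrt(70129)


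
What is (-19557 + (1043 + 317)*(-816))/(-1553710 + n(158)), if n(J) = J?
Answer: 161331/221936 ≈ 0.72693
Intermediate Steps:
(-19557 + (1043 + 317)*(-816))/(-1553710 + n(158)) = (-19557 + (1043 + 317)*(-816))/(-1553710 + 158) = (-19557 + 1360*(-816))/(-1553552) = (-19557 - 1109760)*(-1/1553552) = -1129317*(-1/1553552) = 161331/221936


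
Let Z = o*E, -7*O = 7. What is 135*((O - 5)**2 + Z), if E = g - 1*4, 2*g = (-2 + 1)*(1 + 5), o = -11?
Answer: 15255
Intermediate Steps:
O = -1 (O = -1/7*7 = -1)
g = -3 (g = ((-2 + 1)*(1 + 5))/2 = (-1*6)/2 = (1/2)*(-6) = -3)
E = -7 (E = -3 - 1*4 = -3 - 4 = -7)
Z = 77 (Z = -11*(-7) = 77)
135*((O - 5)**2 + Z) = 135*((-1 - 5)**2 + 77) = 135*((-6)**2 + 77) = 135*(36 + 77) = 135*113 = 15255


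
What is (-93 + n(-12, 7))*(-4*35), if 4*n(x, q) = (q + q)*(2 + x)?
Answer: 17920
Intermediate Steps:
n(x, q) = q*(2 + x)/2 (n(x, q) = ((q + q)*(2 + x))/4 = ((2*q)*(2 + x))/4 = (2*q*(2 + x))/4 = q*(2 + x)/2)
(-93 + n(-12, 7))*(-4*35) = (-93 + (1/2)*7*(2 - 12))*(-4*35) = (-93 + (1/2)*7*(-10))*(-140) = (-93 - 35)*(-140) = -128*(-140) = 17920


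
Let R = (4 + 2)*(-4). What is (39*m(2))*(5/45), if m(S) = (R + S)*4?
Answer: -1144/3 ≈ -381.33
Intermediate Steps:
R = -24 (R = 6*(-4) = -24)
m(S) = -96 + 4*S (m(S) = (-24 + S)*4 = -96 + 4*S)
(39*m(2))*(5/45) = (39*(-96 + 4*2))*(5/45) = (39*(-96 + 8))*(5*(1/45)) = (39*(-88))*(1/9) = -3432*1/9 = -1144/3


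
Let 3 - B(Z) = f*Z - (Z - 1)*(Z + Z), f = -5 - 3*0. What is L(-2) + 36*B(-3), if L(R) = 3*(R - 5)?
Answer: 411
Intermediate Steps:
L(R) = -15 + 3*R (L(R) = 3*(-5 + R) = -15 + 3*R)
f = -5 (f = -5 + 0 = -5)
B(Z) = 3 + 5*Z + 2*Z*(-1 + Z) (B(Z) = 3 - (-5*Z - (Z - 1)*(Z + Z)) = 3 - (-5*Z - (-1 + Z)*2*Z) = 3 - (-5*Z - 2*Z*(-1 + Z)) = 3 + (5*Z + 2*Z*(-1 + Z)) = 3 + 5*Z + 2*Z*(-1 + Z))
L(-2) + 36*B(-3) = (-15 + 3*(-2)) + 36*(3 + 2*(-3)² + 3*(-3)) = (-15 - 6) + 36*(3 + 2*9 - 9) = -21 + 36*(3 + 18 - 9) = -21 + 36*12 = -21 + 432 = 411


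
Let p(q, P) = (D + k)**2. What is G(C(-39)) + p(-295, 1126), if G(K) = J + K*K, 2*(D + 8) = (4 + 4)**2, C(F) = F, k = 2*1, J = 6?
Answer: 2203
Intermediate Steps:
k = 2
D = 24 (D = -8 + (4 + 4)**2/2 = -8 + (1/2)*8**2 = -8 + (1/2)*64 = -8 + 32 = 24)
G(K) = 6 + K**2 (G(K) = 6 + K*K = 6 + K**2)
p(q, P) = 676 (p(q, P) = (24 + 2)**2 = 26**2 = 676)
G(C(-39)) + p(-295, 1126) = (6 + (-39)**2) + 676 = (6 + 1521) + 676 = 1527 + 676 = 2203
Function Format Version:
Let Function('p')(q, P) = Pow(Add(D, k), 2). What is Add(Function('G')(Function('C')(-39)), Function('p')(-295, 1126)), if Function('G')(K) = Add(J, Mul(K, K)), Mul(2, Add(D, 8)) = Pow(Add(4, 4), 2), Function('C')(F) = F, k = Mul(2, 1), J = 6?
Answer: 2203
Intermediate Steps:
k = 2
D = 24 (D = Add(-8, Mul(Rational(1, 2), Pow(Add(4, 4), 2))) = Add(-8, Mul(Rational(1, 2), Pow(8, 2))) = Add(-8, Mul(Rational(1, 2), 64)) = Add(-8, 32) = 24)
Function('G')(K) = Add(6, Pow(K, 2)) (Function('G')(K) = Add(6, Mul(K, K)) = Add(6, Pow(K, 2)))
Function('p')(q, P) = 676 (Function('p')(q, P) = Pow(Add(24, 2), 2) = Pow(26, 2) = 676)
Add(Function('G')(Function('C')(-39)), Function('p')(-295, 1126)) = Add(Add(6, Pow(-39, 2)), 676) = Add(Add(6, 1521), 676) = Add(1527, 676) = 2203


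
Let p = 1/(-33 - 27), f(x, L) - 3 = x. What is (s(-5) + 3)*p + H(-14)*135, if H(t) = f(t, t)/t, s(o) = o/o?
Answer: 22261/210 ≈ 106.00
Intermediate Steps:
f(x, L) = 3 + x
s(o) = 1
H(t) = (3 + t)/t
p = -1/60 (p = 1/(-60) = -1/60 ≈ -0.016667)
(s(-5) + 3)*p + H(-14)*135 = (1 + 3)*(-1/60) + ((3 - 14)/(-14))*135 = 4*(-1/60) - 1/14*(-11)*135 = -1/15 + (11/14)*135 = -1/15 + 1485/14 = 22261/210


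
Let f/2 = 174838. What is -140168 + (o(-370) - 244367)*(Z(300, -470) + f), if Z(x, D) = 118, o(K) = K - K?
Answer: -85478250566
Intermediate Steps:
o(K) = 0
f = 349676 (f = 2*174838 = 349676)
-140168 + (o(-370) - 244367)*(Z(300, -470) + f) = -140168 + (0 - 244367)*(118 + 349676) = -140168 - 244367*349794 = -140168 - 85478110398 = -85478250566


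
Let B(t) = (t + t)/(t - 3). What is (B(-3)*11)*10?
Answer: 110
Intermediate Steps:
B(t) = 2*t/(-3 + t) (B(t) = (2*t)/(-3 + t) = 2*t/(-3 + t))
(B(-3)*11)*10 = ((2*(-3)/(-3 - 3))*11)*10 = ((2*(-3)/(-6))*11)*10 = ((2*(-3)*(-⅙))*11)*10 = (1*11)*10 = 11*10 = 110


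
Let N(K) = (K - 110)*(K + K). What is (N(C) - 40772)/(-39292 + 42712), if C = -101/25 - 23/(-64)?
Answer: -51117015679/4377600000 ≈ -11.677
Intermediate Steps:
C = -5889/1600 (C = -101*1/25 - 23*(-1/64) = -101/25 + 23/64 = -5889/1600 ≈ -3.6806)
N(K) = 2*K*(-110 + K) (N(K) = (-110 + K)*(2*K) = 2*K*(-110 + K))
(N(C) - 40772)/(-39292 + 42712) = (2*(-5889/1600)*(-110 - 5889/1600) - 40772)/(-39292 + 42712) = (2*(-5889/1600)*(-181889/1600) - 40772)/3420 = (1071144321/1280000 - 40772)*(1/3420) = -51117015679/1280000*1/3420 = -51117015679/4377600000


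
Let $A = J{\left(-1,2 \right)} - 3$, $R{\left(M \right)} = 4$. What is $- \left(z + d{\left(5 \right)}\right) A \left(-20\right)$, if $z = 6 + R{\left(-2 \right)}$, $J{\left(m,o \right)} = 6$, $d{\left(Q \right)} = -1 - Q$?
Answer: $240$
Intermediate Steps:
$z = 10$ ($z = 6 + 4 = 10$)
$A = 3$ ($A = 6 - 3 = 3$)
$- \left(z + d{\left(5 \right)}\right) A \left(-20\right) = - \left(10 - 6\right) 3 \left(-20\right) = - 4 \cdot 3 \left(-20\right) = \left(-1\right) 12 \left(-20\right) = \left(-12\right) \left(-20\right) = 240$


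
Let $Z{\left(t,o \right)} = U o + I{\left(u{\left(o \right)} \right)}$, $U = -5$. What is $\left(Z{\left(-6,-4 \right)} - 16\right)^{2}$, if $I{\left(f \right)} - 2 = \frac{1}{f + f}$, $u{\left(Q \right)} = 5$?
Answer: $\frac{3721}{100} \approx 37.21$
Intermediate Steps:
$I{\left(f \right)} = 2 + \frac{1}{2 f}$ ($I{\left(f \right)} = 2 + \frac{1}{f + f} = 2 + \frac{1}{2 f}$)
$Z{\left(t,o \right)} = \frac{21}{10} - 5 o$ ($Z{\left(t,o \right)} = - 5 o + \left(2 + \frac{1}{2 \cdot 5}\right) = - 5 o + \left(2 + \frac{1}{2} \cdot \frac{1}{5}\right) = - 5 o + \left(2 + \frac{1}{10}\right) = - 5 o + \frac{21}{10} = \frac{21}{10} - 5 o$)
$\left(Z{\left(-6,-4 \right)} - 16\right)^{2} = \left(\left(\frac{21}{10} - -20\right) - 16\right)^{2} = \left(\left(\frac{21}{10} + 20\right) - 16\right)^{2} = \left(\frac{221}{10} - 16\right)^{2} = \left(\frac{61}{10}\right)^{2} = \frac{3721}{100}$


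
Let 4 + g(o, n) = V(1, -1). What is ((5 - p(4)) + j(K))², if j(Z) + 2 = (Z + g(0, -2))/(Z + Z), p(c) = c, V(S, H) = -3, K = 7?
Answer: 1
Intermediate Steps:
g(o, n) = -7 (g(o, n) = -4 - 3 = -7)
j(Z) = -2 + (-7 + Z)/(2*Z) (j(Z) = -2 + (Z - 7)/(Z + Z) = -2 + (-7 + Z)/((2*Z)) = -2 + (-7 + Z)*(1/(2*Z)) = -2 + (-7 + Z)/(2*Z))
((5 - p(4)) + j(K))² = ((5 - 1*4) + (½)*(-7 - 3*7)/7)² = ((5 - 4) + (½)*(⅐)*(-7 - 21))² = (1 + (½)*(⅐)*(-28))² = (1 - 2)² = (-1)² = 1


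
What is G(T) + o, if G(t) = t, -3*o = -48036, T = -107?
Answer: 15905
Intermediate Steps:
o = 16012 (o = -⅓*(-48036) = 16012)
G(T) + o = -107 + 16012 = 15905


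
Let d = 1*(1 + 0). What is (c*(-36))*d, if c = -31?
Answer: 1116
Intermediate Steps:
d = 1 (d = 1*1 = 1)
(c*(-36))*d = -31*(-36)*1 = 1116*1 = 1116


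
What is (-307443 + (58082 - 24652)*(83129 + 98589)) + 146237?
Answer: 6074671534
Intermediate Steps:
(-307443 + (58082 - 24652)*(83129 + 98589)) + 146237 = (-307443 + 33430*181718) + 146237 = (-307443 + 6074832740) + 146237 = 6074525297 + 146237 = 6074671534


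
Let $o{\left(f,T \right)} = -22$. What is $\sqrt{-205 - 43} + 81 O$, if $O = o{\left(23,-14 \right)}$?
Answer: $-1782 + 2 i \sqrt{62} \approx -1782.0 + 15.748 i$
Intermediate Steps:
$O = -22$
$\sqrt{-205 - 43} + 81 O = \sqrt{-205 - 43} + 81 \left(-22\right) = \sqrt{-248} - 1782 = 2 i \sqrt{62} - 1782 = -1782 + 2 i \sqrt{62}$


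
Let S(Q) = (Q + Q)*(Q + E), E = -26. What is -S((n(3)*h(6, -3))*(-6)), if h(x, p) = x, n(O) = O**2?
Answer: -226800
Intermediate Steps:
S(Q) = 2*Q*(-26 + Q) (S(Q) = (Q + Q)*(Q - 26) = (2*Q)*(-26 + Q) = 2*Q*(-26 + Q))
-S((n(3)*h(6, -3))*(-6)) = -2*(3**2*6)*(-6)*(-26 + (3**2*6)*(-6)) = -2*(9*6)*(-6)*(-26 + (9*6)*(-6)) = -2*54*(-6)*(-26 + 54*(-6)) = -2*(-324)*(-26 - 324) = -2*(-324)*(-350) = -1*226800 = -226800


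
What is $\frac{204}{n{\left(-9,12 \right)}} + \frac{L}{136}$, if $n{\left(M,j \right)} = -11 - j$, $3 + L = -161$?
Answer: $- \frac{7879}{782} \approx -10.075$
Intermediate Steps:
$L = -164$ ($L = -3 - 161 = -164$)
$\frac{204}{n{\left(-9,12 \right)}} + \frac{L}{136} = \frac{204}{-11 - 12} - \frac{164}{136} = \frac{204}{-11 - 12} - \frac{41}{34} = \frac{204}{-23} - \frac{41}{34} = 204 \left(- \frac{1}{23}\right) - \frac{41}{34} = - \frac{204}{23} - \frac{41}{34} = - \frac{7879}{782}$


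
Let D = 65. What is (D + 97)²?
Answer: 26244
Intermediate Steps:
(D + 97)² = (65 + 97)² = 162² = 26244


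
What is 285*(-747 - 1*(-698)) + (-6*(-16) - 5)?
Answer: -13874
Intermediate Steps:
285*(-747 - 1*(-698)) + (-6*(-16) - 5) = 285*(-747 + 698) + (96 - 5) = 285*(-49) + 91 = -13965 + 91 = -13874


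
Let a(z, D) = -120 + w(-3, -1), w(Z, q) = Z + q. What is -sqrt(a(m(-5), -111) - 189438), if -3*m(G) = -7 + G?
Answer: -I*sqrt(189562) ≈ -435.39*I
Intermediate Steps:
m(G) = 7/3 - G/3 (m(G) = -(-7 + G)/3 = 7/3 - G/3)
a(z, D) = -124 (a(z, D) = -120 + (-3 - 1) = -120 - 4 = -124)
-sqrt(a(m(-5), -111) - 189438) = -sqrt(-124 - 189438) = -sqrt(-189562) = -I*sqrt(189562)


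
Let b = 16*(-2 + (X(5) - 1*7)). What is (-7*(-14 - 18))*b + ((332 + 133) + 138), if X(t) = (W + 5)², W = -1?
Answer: 25691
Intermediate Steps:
X(t) = 16 (X(t) = (-1 + 5)² = 4² = 16)
b = 112 (b = 16*(-2 + (16 - 1*7)) = 16*(-2 + (16 - 7)) = 16*(-2 + 9) = 16*7 = 112)
(-7*(-14 - 18))*b + ((332 + 133) + 138) = -7*(-14 - 18)*112 + ((332 + 133) + 138) = -7*(-32)*112 + (465 + 138) = 224*112 + 603 = 25088 + 603 = 25691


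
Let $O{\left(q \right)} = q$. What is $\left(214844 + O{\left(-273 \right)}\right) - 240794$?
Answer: $-26223$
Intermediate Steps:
$\left(214844 + O{\left(-273 \right)}\right) - 240794 = \left(214844 - 273\right) - 240794 = 214571 - 240794 = -26223$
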